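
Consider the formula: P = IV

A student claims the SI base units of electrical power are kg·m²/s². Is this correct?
Units of each symbol in P = IV:
  I (current): A
  V (voltage, in volts): kg·m²/(s³·A)

Multiplying the contributions: [A] · [kg·m²/(s³·A)]
Adding exponents of each base unit: kg: 1, m: 2, s: -3
SI base units of electrical power: kg·m²/s³

The claimed units kg·m²/s² (exponents kg: 1, m: 2, s: -2) do not match the derived units kg·m²/s³ (exponents kg: 1, m: 2, s: -3), so the claim is incorrect.

Answer: No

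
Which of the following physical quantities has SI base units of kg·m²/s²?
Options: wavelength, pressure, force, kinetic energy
Checking the SI base units of each option:
  wavelength (λ = v/f): m  ✗
  pressure (P = F/A): kg/(m·s²)  ✗
  force (F = ma): kg·m/s²  ✗
  kinetic energy (E = ½mv²): kg·m²/s²  ✓ matches

Only kinetic energy has units kg·m²/s².

Answer: kinetic energy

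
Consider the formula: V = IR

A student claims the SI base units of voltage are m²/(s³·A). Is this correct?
Units of each symbol in V = IR:
  I (current): A
  R (resistance, in ohms): kg·m²/(s³·A²)

Multiplying the contributions: [A] · [kg·m²/(s³·A²)]
Adding exponents of each base unit: kg: 1, m: 2, s: -3, A: -1
SI base units of voltage: kg·m²/(s³·A)

The claimed units m²/(s³·A) (exponents m: 2, s: -3, A: -1) do not match the derived units kg·m²/(s³·A) (exponents kg: 1, m: 2, s: -3, A: -1), so the claim is incorrect.

Answer: No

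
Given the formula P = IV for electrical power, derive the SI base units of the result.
Units of each symbol in P = IV:
  I (current): A
  V (voltage, in volts): kg·m²/(s³·A)

Multiplying the contributions: [A] · [kg·m²/(s³·A)]
Adding exponents of each base unit: kg: 1, m: 2, s: -3
SI base units of electrical power: kg·m²/s³

Answer: kg·m²/s³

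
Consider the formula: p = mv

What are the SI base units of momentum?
Units of each symbol in p = mv:
  m (mass): kg
  v (velocity): m/s

Multiplying the contributions: [kg] · [m/s]
Adding exponents of each base unit: kg: 1, m: 1, s: -1
SI base units of momentum: kg·m/s

Answer: kg·m/s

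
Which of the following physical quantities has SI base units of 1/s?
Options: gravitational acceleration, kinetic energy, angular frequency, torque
Checking the SI base units of each option:
  gravitational acceleration (g = GM/r²): m/s²  ✗
  kinetic energy (E = ½mv²): kg·m²/s²  ✗
  angular frequency (ω = 2πf): 1/s  ✓ matches
  torque (τ = Fr): kg·m²/s²  ✗

Only angular frequency has units 1/s.

Answer: angular frequency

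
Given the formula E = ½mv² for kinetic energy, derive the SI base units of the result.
Units of each symbol in E = ½mv²:
  m (mass): kg
  v (speed): m/s  → to the power 2, contributes m²/s²
  The factor ½ is dimensionless.

Multiplying the contributions: [kg] · [m²/s²]
Adding exponents of each base unit: kg: 1, m: 2, s: -2
SI base units of kinetic energy: kg·m²/s²

Answer: kg·m²/s²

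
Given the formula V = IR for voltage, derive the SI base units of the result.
Units of each symbol in V = IR:
  I (current): A
  R (resistance, in ohms): kg·m²/(s³·A²)

Multiplying the contributions: [A] · [kg·m²/(s³·A²)]
Adding exponents of each base unit: kg: 1, m: 2, s: -3, A: -1
SI base units of voltage: kg·m²/(s³·A)

Answer: kg·m²/(s³·A)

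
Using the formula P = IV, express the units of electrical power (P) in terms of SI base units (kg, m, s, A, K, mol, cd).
Units of each symbol in P = IV:
  I (current): A
  V (voltage, in volts): kg·m²/(s³·A)

Multiplying the contributions: [A] · [kg·m²/(s³·A)]
Adding exponents of each base unit: kg: 1, m: 2, s: -3
SI base units of electrical power: kg·m²/s³

Answer: kg·m²/s³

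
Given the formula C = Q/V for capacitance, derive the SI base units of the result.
Units of each symbol in C = Q/V:
  Q (charge, in coulombs): s·A
  V (voltage, in volts): kg·m²/(s³·A)  → in the denominator, contributes s³·A/(kg·m²)

Multiplying the contributions: [s·A] · [s³·A/(kg·m²)]
Adding exponents of each base unit: kg: -1, m: -2, s: 4, A: 2
SI base units of capacitance: s⁴·A²/(kg·m²)

Answer: s⁴·A²/(kg·m²)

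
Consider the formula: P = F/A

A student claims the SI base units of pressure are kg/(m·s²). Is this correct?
Units of each symbol in P = F/A:
  F (force): kg·m/s²
  A (area): m²  → in the denominator, contributes 1/m²

Multiplying the contributions: [kg·m/s²] · [1/m²]
Adding exponents of each base unit: kg: 1, m: -1, s: -2
SI base units of pressure: kg/(m·s²)

The claimed units kg/(m·s²) match the derived units, so the claim is correct.

Answer: Yes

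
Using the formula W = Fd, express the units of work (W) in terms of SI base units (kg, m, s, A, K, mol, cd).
Units of each symbol in W = Fd:
  F (force): kg·m/s²
  d (displacement): m

Multiplying the contributions: [kg·m/s²] · [m]
Adding exponents of each base unit: kg: 1, m: 2, s: -2
SI base units of work: kg·m²/s²

Answer: kg·m²/s²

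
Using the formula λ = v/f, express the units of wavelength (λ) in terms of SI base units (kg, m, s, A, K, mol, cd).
Units of each symbol in λ = v/f:
  v (wave speed): m/s
  f (frequency): 1/s  → in the denominator, contributes s

Multiplying the contributions: [m/s] · [s]
Adding exponents of each base unit: m: 1
SI base units of wavelength: m

Answer: m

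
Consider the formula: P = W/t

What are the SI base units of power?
Units of each symbol in P = W/t:
  W (work): kg·m²/s²
  t (time): s  → in the denominator, contributes 1/s

Multiplying the contributions: [kg·m²/s²] · [1/s]
Adding exponents of each base unit: kg: 1, m: 2, s: -3
SI base units of power: kg·m²/s³

Answer: kg·m²/s³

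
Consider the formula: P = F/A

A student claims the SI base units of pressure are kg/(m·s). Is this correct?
Units of each symbol in P = F/A:
  F (force): kg·m/s²
  A (area): m²  → in the denominator, contributes 1/m²

Multiplying the contributions: [kg·m/s²] · [1/m²]
Adding exponents of each base unit: kg: 1, m: -1, s: -2
SI base units of pressure: kg/(m·s²)

The claimed units kg/(m·s) (exponents kg: 1, m: -1, s: -1) do not match the derived units kg/(m·s²) (exponents kg: 1, m: -1, s: -2), so the claim is incorrect.

Answer: No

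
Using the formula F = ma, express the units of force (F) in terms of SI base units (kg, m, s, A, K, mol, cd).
Units of each symbol in F = ma:
  m (mass): kg
  a (acceleration): m/s²

Multiplying the contributions: [kg] · [m/s²]
Adding exponents of each base unit: kg: 1, m: 1, s: -2
SI base units of force: kg·m/s²

Answer: kg·m/s²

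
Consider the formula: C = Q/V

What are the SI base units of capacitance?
Units of each symbol in C = Q/V:
  Q (charge, in coulombs): s·A
  V (voltage, in volts): kg·m²/(s³·A)  → in the denominator, contributes s³·A/(kg·m²)

Multiplying the contributions: [s·A] · [s³·A/(kg·m²)]
Adding exponents of each base unit: kg: -1, m: -2, s: 4, A: 2
SI base units of capacitance: s⁴·A²/(kg·m²)

Answer: s⁴·A²/(kg·m²)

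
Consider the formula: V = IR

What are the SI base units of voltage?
Units of each symbol in V = IR:
  I (current): A
  R (resistance, in ohms): kg·m²/(s³·A²)

Multiplying the contributions: [A] · [kg·m²/(s³·A²)]
Adding exponents of each base unit: kg: 1, m: 2, s: -3, A: -1
SI base units of voltage: kg·m²/(s³·A)

Answer: kg·m²/(s³·A)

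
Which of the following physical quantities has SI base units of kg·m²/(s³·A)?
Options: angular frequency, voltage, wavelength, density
Checking the SI base units of each option:
  angular frequency (ω = 2πf): 1/s  ✗
  voltage (V = IR): kg·m²/(s³·A)  ✓ matches
  wavelength (λ = v/f): m  ✗
  density (ρ = m/V): kg/m³  ✗

Only voltage has units kg·m²/(s³·A).

Answer: voltage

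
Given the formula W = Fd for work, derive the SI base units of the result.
Units of each symbol in W = Fd:
  F (force): kg·m/s²
  d (displacement): m

Multiplying the contributions: [kg·m/s²] · [m]
Adding exponents of each base unit: kg: 1, m: 2, s: -2
SI base units of work: kg·m²/s²

Answer: kg·m²/s²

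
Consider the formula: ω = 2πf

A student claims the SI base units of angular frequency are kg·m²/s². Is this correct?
Units of each symbol in ω = 2πf:
  f (frequency): 1/s
  The factor 2π is dimensionless.

Multiplying the contributions: [1/s]
Adding exponents of each base unit: s: -1
SI base units of angular frequency: 1/s

The claimed units kg·m²/s² (exponents kg: 1, m: 2, s: -2) do not match the derived units 1/s (exponents s: -1), so the claim is incorrect.

Answer: No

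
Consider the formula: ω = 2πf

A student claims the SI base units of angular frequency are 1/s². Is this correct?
Units of each symbol in ω = 2πf:
  f (frequency): 1/s
  The factor 2π is dimensionless.

Multiplying the contributions: [1/s]
Adding exponents of each base unit: s: -1
SI base units of angular frequency: 1/s

The claimed units 1/s² (exponents s: -2) do not match the derived units 1/s (exponents s: -1), so the claim is incorrect.

Answer: No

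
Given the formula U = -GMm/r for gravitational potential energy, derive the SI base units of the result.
Units of each symbol in U = -GMm/r:
  G (gravitational constant): m³/(kg·s²)
  M (mass): kg
  m (mass): kg
  r (distance): m  → in the denominator, contributes 1/m
  The minus sign does not affect the units.

Multiplying the contributions: [m³/(kg·s²)] · [kg] · [kg] · [1/m]
Adding exponents of each base unit: kg: 1, m: 2, s: -2
SI base units of gravitational potential energy: kg·m²/s²

Answer: kg·m²/s²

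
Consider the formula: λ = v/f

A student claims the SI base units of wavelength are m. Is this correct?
Units of each symbol in λ = v/f:
  v (wave speed): m/s
  f (frequency): 1/s  → in the denominator, contributes s

Multiplying the contributions: [m/s] · [s]
Adding exponents of each base unit: m: 1
SI base units of wavelength: m

The claimed units m match the derived units, so the claim is correct.

Answer: Yes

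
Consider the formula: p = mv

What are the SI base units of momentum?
Units of each symbol in p = mv:
  m (mass): kg
  v (velocity): m/s

Multiplying the contributions: [kg] · [m/s]
Adding exponents of each base unit: kg: 1, m: 1, s: -1
SI base units of momentum: kg·m/s

Answer: kg·m/s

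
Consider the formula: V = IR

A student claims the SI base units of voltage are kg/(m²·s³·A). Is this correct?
Units of each symbol in V = IR:
  I (current): A
  R (resistance, in ohms): kg·m²/(s³·A²)

Multiplying the contributions: [A] · [kg·m²/(s³·A²)]
Adding exponents of each base unit: kg: 1, m: 2, s: -3, A: -1
SI base units of voltage: kg·m²/(s³·A)

The claimed units kg/(m²·s³·A) (exponents kg: 1, m: -2, s: -3, A: -1) do not match the derived units kg·m²/(s³·A) (exponents kg: 1, m: 2, s: -3, A: -1), so the claim is incorrect.

Answer: No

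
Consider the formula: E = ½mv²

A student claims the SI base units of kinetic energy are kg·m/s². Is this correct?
Units of each symbol in E = ½mv²:
  m (mass): kg
  v (speed): m/s  → to the power 2, contributes m²/s²
  The factor ½ is dimensionless.

Multiplying the contributions: [kg] · [m²/s²]
Adding exponents of each base unit: kg: 1, m: 2, s: -2
SI base units of kinetic energy: kg·m²/s²

The claimed units kg·m/s² (exponents kg: 1, m: 1, s: -2) do not match the derived units kg·m²/s² (exponents kg: 1, m: 2, s: -2), so the claim is incorrect.

Answer: No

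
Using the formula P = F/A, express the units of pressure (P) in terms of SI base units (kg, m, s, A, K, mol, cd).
Units of each symbol in P = F/A:
  F (force): kg·m/s²
  A (area): m²  → in the denominator, contributes 1/m²

Multiplying the contributions: [kg·m/s²] · [1/m²]
Adding exponents of each base unit: kg: 1, m: -1, s: -2
SI base units of pressure: kg/(m·s²)

Answer: kg/(m·s²)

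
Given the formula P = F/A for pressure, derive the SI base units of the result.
Units of each symbol in P = F/A:
  F (force): kg·m/s²
  A (area): m²  → in the denominator, contributes 1/m²

Multiplying the contributions: [kg·m/s²] · [1/m²]
Adding exponents of each base unit: kg: 1, m: -1, s: -2
SI base units of pressure: kg/(m·s²)

Answer: kg/(m·s²)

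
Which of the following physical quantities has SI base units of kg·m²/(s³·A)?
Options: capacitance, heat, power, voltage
Checking the SI base units of each option:
  capacitance (C = Q/V): s⁴·A²/(kg·m²)  ✗
  heat (Q = mcΔT): kg·m²/s²  ✗
  power (P = W/t): kg·m²/s³  ✗
  voltage (V = IR): kg·m²/(s³·A)  ✓ matches

Only voltage has units kg·m²/(s³·A).

Answer: voltage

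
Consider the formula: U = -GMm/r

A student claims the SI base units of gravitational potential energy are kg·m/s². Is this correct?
Units of each symbol in U = -GMm/r:
  G (gravitational constant): m³/(kg·s²)
  M (mass): kg
  m (mass): kg
  r (distance): m  → in the denominator, contributes 1/m
  The minus sign does not affect the units.

Multiplying the contributions: [m³/(kg·s²)] · [kg] · [kg] · [1/m]
Adding exponents of each base unit: kg: 1, m: 2, s: -2
SI base units of gravitational potential energy: kg·m²/s²

The claimed units kg·m/s² (exponents kg: 1, m: 1, s: -2) do not match the derived units kg·m²/s² (exponents kg: 1, m: 2, s: -2), so the claim is incorrect.

Answer: No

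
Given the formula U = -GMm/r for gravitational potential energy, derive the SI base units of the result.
Units of each symbol in U = -GMm/r:
  G (gravitational constant): m³/(kg·s²)
  M (mass): kg
  m (mass): kg
  r (distance): m  → in the denominator, contributes 1/m
  The minus sign does not affect the units.

Multiplying the contributions: [m³/(kg·s²)] · [kg] · [kg] · [1/m]
Adding exponents of each base unit: kg: 1, m: 2, s: -2
SI base units of gravitational potential energy: kg·m²/s²

Answer: kg·m²/s²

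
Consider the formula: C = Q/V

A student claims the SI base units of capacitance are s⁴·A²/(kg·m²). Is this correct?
Units of each symbol in C = Q/V:
  Q (charge, in coulombs): s·A
  V (voltage, in volts): kg·m²/(s³·A)  → in the denominator, contributes s³·A/(kg·m²)

Multiplying the contributions: [s·A] · [s³·A/(kg·m²)]
Adding exponents of each base unit: kg: -1, m: -2, s: 4, A: 2
SI base units of capacitance: s⁴·A²/(kg·m²)

The claimed units s⁴·A²/(kg·m²) match the derived units, so the claim is correct.

Answer: Yes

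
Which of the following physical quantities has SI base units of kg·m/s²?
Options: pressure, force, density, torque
Checking the SI base units of each option:
  pressure (P = F/A): kg/(m·s²)  ✗
  force (F = ma): kg·m/s²  ✓ matches
  density (ρ = m/V): kg/m³  ✗
  torque (τ = Fr): kg·m²/s²  ✗

Only force has units kg·m/s².

Answer: force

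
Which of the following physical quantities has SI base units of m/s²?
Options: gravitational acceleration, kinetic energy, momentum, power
Checking the SI base units of each option:
  gravitational acceleration (g = GM/r²): m/s²  ✓ matches
  kinetic energy (E = ½mv²): kg·m²/s²  ✗
  momentum (p = mv): kg·m/s  ✗
  power (P = W/t): kg·m²/s³  ✗

Only gravitational acceleration has units m/s².

Answer: gravitational acceleration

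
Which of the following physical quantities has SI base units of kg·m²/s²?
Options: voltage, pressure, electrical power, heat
Checking the SI base units of each option:
  voltage (V = IR): kg·m²/(s³·A)  ✗
  pressure (P = F/A): kg/(m·s²)  ✗
  electrical power (P = IV): kg·m²/s³  ✗
  heat (Q = mcΔT): kg·m²/s²  ✓ matches

Only heat has units kg·m²/s².

Answer: heat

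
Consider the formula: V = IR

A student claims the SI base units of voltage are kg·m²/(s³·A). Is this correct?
Units of each symbol in V = IR:
  I (current): A
  R (resistance, in ohms): kg·m²/(s³·A²)

Multiplying the contributions: [A] · [kg·m²/(s³·A²)]
Adding exponents of each base unit: kg: 1, m: 2, s: -3, A: -1
SI base units of voltage: kg·m²/(s³·A)

The claimed units kg·m²/(s³·A) match the derived units, so the claim is correct.

Answer: Yes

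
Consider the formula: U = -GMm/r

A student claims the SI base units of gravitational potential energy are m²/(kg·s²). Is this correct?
Units of each symbol in U = -GMm/r:
  G (gravitational constant): m³/(kg·s²)
  M (mass): kg
  m (mass): kg
  r (distance): m  → in the denominator, contributes 1/m
  The minus sign does not affect the units.

Multiplying the contributions: [m³/(kg·s²)] · [kg] · [kg] · [1/m]
Adding exponents of each base unit: kg: 1, m: 2, s: -2
SI base units of gravitational potential energy: kg·m²/s²

The claimed units m²/(kg·s²) (exponents kg: -1, m: 2, s: -2) do not match the derived units kg·m²/s² (exponents kg: 1, m: 2, s: -2), so the claim is incorrect.

Answer: No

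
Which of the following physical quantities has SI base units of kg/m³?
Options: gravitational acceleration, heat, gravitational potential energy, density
Checking the SI base units of each option:
  gravitational acceleration (g = GM/r²): m/s²  ✗
  heat (Q = mcΔT): kg·m²/s²  ✗
  gravitational potential energy (U = -GMm/r): kg·m²/s²  ✗
  density (ρ = m/V): kg/m³  ✓ matches

Only density has units kg/m³.

Answer: density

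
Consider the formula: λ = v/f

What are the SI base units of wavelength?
Units of each symbol in λ = v/f:
  v (wave speed): m/s
  f (frequency): 1/s  → in the denominator, contributes s

Multiplying the contributions: [m/s] · [s]
Adding exponents of each base unit: m: 1
SI base units of wavelength: m

Answer: m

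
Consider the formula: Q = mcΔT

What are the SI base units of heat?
Units of each symbol in Q = mcΔT:
  m (mass): kg
  c (specific heat capacity, in J/(kg·K)): m²/(s²·K)
  ΔT (temperature change): K

Multiplying the contributions: [kg] · [m²/(s²·K)] · [K]
Adding exponents of each base unit: kg: 1, m: 2, s: -2
SI base units of heat: kg·m²/s²

Answer: kg·m²/s²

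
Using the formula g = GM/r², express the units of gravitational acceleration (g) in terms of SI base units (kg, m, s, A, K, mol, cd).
Units of each symbol in g = GM/r²:
  G (gravitational constant): m³/(kg·s²)
  M (mass): kg
  r (distance): m  → to the power 2 in the denominator, contributes 1/m²

Multiplying the contributions: [m³/(kg·s²)] · [kg] · [1/m²]
Adding exponents of each base unit: m: 1, s: -2
SI base units of gravitational acceleration: m/s²

Answer: m/s²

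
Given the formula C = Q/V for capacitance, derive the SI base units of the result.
Units of each symbol in C = Q/V:
  Q (charge, in coulombs): s·A
  V (voltage, in volts): kg·m²/(s³·A)  → in the denominator, contributes s³·A/(kg·m²)

Multiplying the contributions: [s·A] · [s³·A/(kg·m²)]
Adding exponents of each base unit: kg: -1, m: -2, s: 4, A: 2
SI base units of capacitance: s⁴·A²/(kg·m²)

Answer: s⁴·A²/(kg·m²)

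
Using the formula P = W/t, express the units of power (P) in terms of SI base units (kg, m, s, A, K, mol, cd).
Units of each symbol in P = W/t:
  W (work): kg·m²/s²
  t (time): s  → in the denominator, contributes 1/s

Multiplying the contributions: [kg·m²/s²] · [1/s]
Adding exponents of each base unit: kg: 1, m: 2, s: -3
SI base units of power: kg·m²/s³

Answer: kg·m²/s³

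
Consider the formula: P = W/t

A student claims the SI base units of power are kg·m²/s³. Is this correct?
Units of each symbol in P = W/t:
  W (work): kg·m²/s²
  t (time): s  → in the denominator, contributes 1/s

Multiplying the contributions: [kg·m²/s²] · [1/s]
Adding exponents of each base unit: kg: 1, m: 2, s: -3
SI base units of power: kg·m²/s³

The claimed units kg·m²/s³ match the derived units, so the claim is correct.

Answer: Yes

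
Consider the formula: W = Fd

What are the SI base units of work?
Units of each symbol in W = Fd:
  F (force): kg·m/s²
  d (displacement): m

Multiplying the contributions: [kg·m/s²] · [m]
Adding exponents of each base unit: kg: 1, m: 2, s: -2
SI base units of work: kg·m²/s²

Answer: kg·m²/s²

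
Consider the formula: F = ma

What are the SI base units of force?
Units of each symbol in F = ma:
  m (mass): kg
  a (acceleration): m/s²

Multiplying the contributions: [kg] · [m/s²]
Adding exponents of each base unit: kg: 1, m: 1, s: -2
SI base units of force: kg·m/s²

Answer: kg·m/s²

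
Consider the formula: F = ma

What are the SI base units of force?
Units of each symbol in F = ma:
  m (mass): kg
  a (acceleration): m/s²

Multiplying the contributions: [kg] · [m/s²]
Adding exponents of each base unit: kg: 1, m: 1, s: -2
SI base units of force: kg·m/s²

Answer: kg·m/s²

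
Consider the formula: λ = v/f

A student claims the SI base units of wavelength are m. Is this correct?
Units of each symbol in λ = v/f:
  v (wave speed): m/s
  f (frequency): 1/s  → in the denominator, contributes s

Multiplying the contributions: [m/s] · [s]
Adding exponents of each base unit: m: 1
SI base units of wavelength: m

The claimed units m match the derived units, so the claim is correct.

Answer: Yes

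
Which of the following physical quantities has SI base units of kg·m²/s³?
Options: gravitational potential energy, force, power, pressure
Checking the SI base units of each option:
  gravitational potential energy (U = -GMm/r): kg·m²/s²  ✗
  force (F = ma): kg·m/s²  ✗
  power (P = W/t): kg·m²/s³  ✓ matches
  pressure (P = F/A): kg/(m·s²)  ✗

Only power has units kg·m²/s³.

Answer: power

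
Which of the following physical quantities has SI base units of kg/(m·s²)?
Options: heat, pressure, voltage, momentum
Checking the SI base units of each option:
  heat (Q = mcΔT): kg·m²/s²  ✗
  pressure (P = F/A): kg/(m·s²)  ✓ matches
  voltage (V = IR): kg·m²/(s³·A)  ✗
  momentum (p = mv): kg·m/s  ✗

Only pressure has units kg/(m·s²).

Answer: pressure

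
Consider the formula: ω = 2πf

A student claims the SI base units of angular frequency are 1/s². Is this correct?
Units of each symbol in ω = 2πf:
  f (frequency): 1/s
  The factor 2π is dimensionless.

Multiplying the contributions: [1/s]
Adding exponents of each base unit: s: -1
SI base units of angular frequency: 1/s

The claimed units 1/s² (exponents s: -2) do not match the derived units 1/s (exponents s: -1), so the claim is incorrect.

Answer: No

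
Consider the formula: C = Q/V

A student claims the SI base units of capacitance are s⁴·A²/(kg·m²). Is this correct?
Units of each symbol in C = Q/V:
  Q (charge, in coulombs): s·A
  V (voltage, in volts): kg·m²/(s³·A)  → in the denominator, contributes s³·A/(kg·m²)

Multiplying the contributions: [s·A] · [s³·A/(kg·m²)]
Adding exponents of each base unit: kg: -1, m: -2, s: 4, A: 2
SI base units of capacitance: s⁴·A²/(kg·m²)

The claimed units s⁴·A²/(kg·m²) match the derived units, so the claim is correct.

Answer: Yes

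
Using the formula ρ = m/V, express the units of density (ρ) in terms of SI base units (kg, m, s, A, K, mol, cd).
Units of each symbol in ρ = m/V:
  m (mass): kg
  V (volume): m³  → in the denominator, contributes 1/m³

Multiplying the contributions: [kg] · [1/m³]
Adding exponents of each base unit: kg: 1, m: -3
SI base units of density: kg/m³

Answer: kg/m³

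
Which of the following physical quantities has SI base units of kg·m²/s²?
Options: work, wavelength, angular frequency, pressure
Checking the SI base units of each option:
  work (W = Fd): kg·m²/s²  ✓ matches
  wavelength (λ = v/f): m  ✗
  angular frequency (ω = 2πf): 1/s  ✗
  pressure (P = F/A): kg/(m·s²)  ✗

Only work has units kg·m²/s².

Answer: work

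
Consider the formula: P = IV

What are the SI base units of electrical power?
Units of each symbol in P = IV:
  I (current): A
  V (voltage, in volts): kg·m²/(s³·A)

Multiplying the contributions: [A] · [kg·m²/(s³·A)]
Adding exponents of each base unit: kg: 1, m: 2, s: -3
SI base units of electrical power: kg·m²/s³

Answer: kg·m²/s³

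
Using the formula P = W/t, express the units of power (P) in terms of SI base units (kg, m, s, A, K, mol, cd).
Units of each symbol in P = W/t:
  W (work): kg·m²/s²
  t (time): s  → in the denominator, contributes 1/s

Multiplying the contributions: [kg·m²/s²] · [1/s]
Adding exponents of each base unit: kg: 1, m: 2, s: -3
SI base units of power: kg·m²/s³

Answer: kg·m²/s³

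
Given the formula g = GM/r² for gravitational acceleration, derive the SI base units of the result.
Units of each symbol in g = GM/r²:
  G (gravitational constant): m³/(kg·s²)
  M (mass): kg
  r (distance): m  → to the power 2 in the denominator, contributes 1/m²

Multiplying the contributions: [m³/(kg·s²)] · [kg] · [1/m²]
Adding exponents of each base unit: m: 1, s: -2
SI base units of gravitational acceleration: m/s²

Answer: m/s²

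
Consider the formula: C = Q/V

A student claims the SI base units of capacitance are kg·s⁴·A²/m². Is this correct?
Units of each symbol in C = Q/V:
  Q (charge, in coulombs): s·A
  V (voltage, in volts): kg·m²/(s³·A)  → in the denominator, contributes s³·A/(kg·m²)

Multiplying the contributions: [s·A] · [s³·A/(kg·m²)]
Adding exponents of each base unit: kg: -1, m: -2, s: 4, A: 2
SI base units of capacitance: s⁴·A²/(kg·m²)

The claimed units kg·s⁴·A²/m² (exponents kg: 1, m: -2, s: 4, A: 2) do not match the derived units s⁴·A²/(kg·m²) (exponents kg: -1, m: -2, s: 4, A: 2), so the claim is incorrect.

Answer: No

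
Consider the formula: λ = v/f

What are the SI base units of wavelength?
Units of each symbol in λ = v/f:
  v (wave speed): m/s
  f (frequency): 1/s  → in the denominator, contributes s

Multiplying the contributions: [m/s] · [s]
Adding exponents of each base unit: m: 1
SI base units of wavelength: m

Answer: m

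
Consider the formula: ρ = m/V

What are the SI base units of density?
Units of each symbol in ρ = m/V:
  m (mass): kg
  V (volume): m³  → in the denominator, contributes 1/m³

Multiplying the contributions: [kg] · [1/m³]
Adding exponents of each base unit: kg: 1, m: -3
SI base units of density: kg/m³

Answer: kg/m³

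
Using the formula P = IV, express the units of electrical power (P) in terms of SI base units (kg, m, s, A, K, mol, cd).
Units of each symbol in P = IV:
  I (current): A
  V (voltage, in volts): kg·m²/(s³·A)

Multiplying the contributions: [A] · [kg·m²/(s³·A)]
Adding exponents of each base unit: kg: 1, m: 2, s: -3
SI base units of electrical power: kg·m²/s³

Answer: kg·m²/s³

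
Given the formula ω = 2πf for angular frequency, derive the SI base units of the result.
Units of each symbol in ω = 2πf:
  f (frequency): 1/s
  The factor 2π is dimensionless.

Multiplying the contributions: [1/s]
Adding exponents of each base unit: s: -1
SI base units of angular frequency: 1/s

Answer: 1/s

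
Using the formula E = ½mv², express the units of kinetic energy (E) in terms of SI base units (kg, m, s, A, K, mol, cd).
Units of each symbol in E = ½mv²:
  m (mass): kg
  v (speed): m/s  → to the power 2, contributes m²/s²
  The factor ½ is dimensionless.

Multiplying the contributions: [kg] · [m²/s²]
Adding exponents of each base unit: kg: 1, m: 2, s: -2
SI base units of kinetic energy: kg·m²/s²

Answer: kg·m²/s²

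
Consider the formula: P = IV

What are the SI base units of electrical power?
Units of each symbol in P = IV:
  I (current): A
  V (voltage, in volts): kg·m²/(s³·A)

Multiplying the contributions: [A] · [kg·m²/(s³·A)]
Adding exponents of each base unit: kg: 1, m: 2, s: -3
SI base units of electrical power: kg·m²/s³

Answer: kg·m²/s³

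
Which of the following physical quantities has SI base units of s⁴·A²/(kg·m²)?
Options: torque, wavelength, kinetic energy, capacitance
Checking the SI base units of each option:
  torque (τ = Fr): kg·m²/s²  ✗
  wavelength (λ = v/f): m  ✗
  kinetic energy (E = ½mv²): kg·m²/s²  ✗
  capacitance (C = Q/V): s⁴·A²/(kg·m²)  ✓ matches

Only capacitance has units s⁴·A²/(kg·m²).

Answer: capacitance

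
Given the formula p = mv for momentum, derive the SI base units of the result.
Units of each symbol in p = mv:
  m (mass): kg
  v (velocity): m/s

Multiplying the contributions: [kg] · [m/s]
Adding exponents of each base unit: kg: 1, m: 1, s: -1
SI base units of momentum: kg·m/s

Answer: kg·m/s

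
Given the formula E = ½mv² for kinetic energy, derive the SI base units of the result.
Units of each symbol in E = ½mv²:
  m (mass): kg
  v (speed): m/s  → to the power 2, contributes m²/s²
  The factor ½ is dimensionless.

Multiplying the contributions: [kg] · [m²/s²]
Adding exponents of each base unit: kg: 1, m: 2, s: -2
SI base units of kinetic energy: kg·m²/s²

Answer: kg·m²/s²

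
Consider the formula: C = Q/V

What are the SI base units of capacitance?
Units of each symbol in C = Q/V:
  Q (charge, in coulombs): s·A
  V (voltage, in volts): kg·m²/(s³·A)  → in the denominator, contributes s³·A/(kg·m²)

Multiplying the contributions: [s·A] · [s³·A/(kg·m²)]
Adding exponents of each base unit: kg: -1, m: -2, s: 4, A: 2
SI base units of capacitance: s⁴·A²/(kg·m²)

Answer: s⁴·A²/(kg·m²)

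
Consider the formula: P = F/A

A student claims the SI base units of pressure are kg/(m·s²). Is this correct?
Units of each symbol in P = F/A:
  F (force): kg·m/s²
  A (area): m²  → in the denominator, contributes 1/m²

Multiplying the contributions: [kg·m/s²] · [1/m²]
Adding exponents of each base unit: kg: 1, m: -1, s: -2
SI base units of pressure: kg/(m·s²)

The claimed units kg/(m·s²) match the derived units, so the claim is correct.

Answer: Yes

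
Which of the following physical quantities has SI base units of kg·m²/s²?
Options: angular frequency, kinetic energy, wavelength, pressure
Checking the SI base units of each option:
  angular frequency (ω = 2πf): 1/s  ✗
  kinetic energy (E = ½mv²): kg·m²/s²  ✓ matches
  wavelength (λ = v/f): m  ✗
  pressure (P = F/A): kg/(m·s²)  ✗

Only kinetic energy has units kg·m²/s².

Answer: kinetic energy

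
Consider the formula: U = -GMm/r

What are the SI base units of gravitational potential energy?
Units of each symbol in U = -GMm/r:
  G (gravitational constant): m³/(kg·s²)
  M (mass): kg
  m (mass): kg
  r (distance): m  → in the denominator, contributes 1/m
  The minus sign does not affect the units.

Multiplying the contributions: [m³/(kg·s²)] · [kg] · [kg] · [1/m]
Adding exponents of each base unit: kg: 1, m: 2, s: -2
SI base units of gravitational potential energy: kg·m²/s²

Answer: kg·m²/s²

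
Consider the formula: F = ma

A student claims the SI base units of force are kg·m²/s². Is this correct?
Units of each symbol in F = ma:
  m (mass): kg
  a (acceleration): m/s²

Multiplying the contributions: [kg] · [m/s²]
Adding exponents of each base unit: kg: 1, m: 1, s: -2
SI base units of force: kg·m/s²

The claimed units kg·m²/s² (exponents kg: 1, m: 2, s: -2) do not match the derived units kg·m/s² (exponents kg: 1, m: 1, s: -2), so the claim is incorrect.

Answer: No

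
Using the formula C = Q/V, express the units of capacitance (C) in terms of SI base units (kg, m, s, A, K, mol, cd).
Units of each symbol in C = Q/V:
  Q (charge, in coulombs): s·A
  V (voltage, in volts): kg·m²/(s³·A)  → in the denominator, contributes s³·A/(kg·m²)

Multiplying the contributions: [s·A] · [s³·A/(kg·m²)]
Adding exponents of each base unit: kg: -1, m: -2, s: 4, A: 2
SI base units of capacitance: s⁴·A²/(kg·m²)

Answer: s⁴·A²/(kg·m²)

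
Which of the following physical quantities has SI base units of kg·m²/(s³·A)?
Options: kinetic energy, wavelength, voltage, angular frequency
Checking the SI base units of each option:
  kinetic energy (E = ½mv²): kg·m²/s²  ✗
  wavelength (λ = v/f): m  ✗
  voltage (V = IR): kg·m²/(s³·A)  ✓ matches
  angular frequency (ω = 2πf): 1/s  ✗

Only voltage has units kg·m²/(s³·A).

Answer: voltage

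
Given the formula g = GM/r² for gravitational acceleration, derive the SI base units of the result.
Units of each symbol in g = GM/r²:
  G (gravitational constant): m³/(kg·s²)
  M (mass): kg
  r (distance): m  → to the power 2 in the denominator, contributes 1/m²

Multiplying the contributions: [m³/(kg·s²)] · [kg] · [1/m²]
Adding exponents of each base unit: m: 1, s: -2
SI base units of gravitational acceleration: m/s²

Answer: m/s²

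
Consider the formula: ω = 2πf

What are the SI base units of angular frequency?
Units of each symbol in ω = 2πf:
  f (frequency): 1/s
  The factor 2π is dimensionless.

Multiplying the contributions: [1/s]
Adding exponents of each base unit: s: -1
SI base units of angular frequency: 1/s

Answer: 1/s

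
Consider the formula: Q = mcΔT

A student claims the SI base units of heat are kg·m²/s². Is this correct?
Units of each symbol in Q = mcΔT:
  m (mass): kg
  c (specific heat capacity, in J/(kg·K)): m²/(s²·K)
  ΔT (temperature change): K

Multiplying the contributions: [kg] · [m²/(s²·K)] · [K]
Adding exponents of each base unit: kg: 1, m: 2, s: -2
SI base units of heat: kg·m²/s²

The claimed units kg·m²/s² match the derived units, so the claim is correct.

Answer: Yes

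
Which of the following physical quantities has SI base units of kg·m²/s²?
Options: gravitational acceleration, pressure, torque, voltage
Checking the SI base units of each option:
  gravitational acceleration (g = GM/r²): m/s²  ✗
  pressure (P = F/A): kg/(m·s²)  ✗
  torque (τ = Fr): kg·m²/s²  ✓ matches
  voltage (V = IR): kg·m²/(s³·A)  ✗

Only torque has units kg·m²/s².

Answer: torque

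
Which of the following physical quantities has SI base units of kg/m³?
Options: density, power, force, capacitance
Checking the SI base units of each option:
  density (ρ = m/V): kg/m³  ✓ matches
  power (P = W/t): kg·m²/s³  ✗
  force (F = ma): kg·m/s²  ✗
  capacitance (C = Q/V): s⁴·A²/(kg·m²)  ✗

Only density has units kg/m³.

Answer: density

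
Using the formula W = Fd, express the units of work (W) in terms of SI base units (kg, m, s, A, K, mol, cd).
Units of each symbol in W = Fd:
  F (force): kg·m/s²
  d (displacement): m

Multiplying the contributions: [kg·m/s²] · [m]
Adding exponents of each base unit: kg: 1, m: 2, s: -2
SI base units of work: kg·m²/s²

Answer: kg·m²/s²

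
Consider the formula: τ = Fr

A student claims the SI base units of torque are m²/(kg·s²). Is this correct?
Units of each symbol in τ = Fr:
  F (force): kg·m/s²
  r (lever arm): m

Multiplying the contributions: [kg·m/s²] · [m]
Adding exponents of each base unit: kg: 1, m: 2, s: -2
SI base units of torque: kg·m²/s²

The claimed units m²/(kg·s²) (exponents kg: -1, m: 2, s: -2) do not match the derived units kg·m²/s² (exponents kg: 1, m: 2, s: -2), so the claim is incorrect.

Answer: No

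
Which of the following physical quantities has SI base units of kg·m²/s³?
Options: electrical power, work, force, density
Checking the SI base units of each option:
  electrical power (P = IV): kg·m²/s³  ✓ matches
  work (W = Fd): kg·m²/s²  ✗
  force (F = ma): kg·m/s²  ✗
  density (ρ = m/V): kg/m³  ✗

Only electrical power has units kg·m²/s³.

Answer: electrical power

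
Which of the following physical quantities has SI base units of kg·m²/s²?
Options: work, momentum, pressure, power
Checking the SI base units of each option:
  work (W = Fd): kg·m²/s²  ✓ matches
  momentum (p = mv): kg·m/s  ✗
  pressure (P = F/A): kg/(m·s²)  ✗
  power (P = W/t): kg·m²/s³  ✗

Only work has units kg·m²/s².

Answer: work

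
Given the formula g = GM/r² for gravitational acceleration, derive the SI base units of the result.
Units of each symbol in g = GM/r²:
  G (gravitational constant): m³/(kg·s²)
  M (mass): kg
  r (distance): m  → to the power 2 in the denominator, contributes 1/m²

Multiplying the contributions: [m³/(kg·s²)] · [kg] · [1/m²]
Adding exponents of each base unit: m: 1, s: -2
SI base units of gravitational acceleration: m/s²

Answer: m/s²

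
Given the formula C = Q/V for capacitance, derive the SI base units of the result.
Units of each symbol in C = Q/V:
  Q (charge, in coulombs): s·A
  V (voltage, in volts): kg·m²/(s³·A)  → in the denominator, contributes s³·A/(kg·m²)

Multiplying the contributions: [s·A] · [s³·A/(kg·m²)]
Adding exponents of each base unit: kg: -1, m: -2, s: 4, A: 2
SI base units of capacitance: s⁴·A²/(kg·m²)

Answer: s⁴·A²/(kg·m²)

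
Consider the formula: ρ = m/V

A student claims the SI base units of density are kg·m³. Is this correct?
Units of each symbol in ρ = m/V:
  m (mass): kg
  V (volume): m³  → in the denominator, contributes 1/m³

Multiplying the contributions: [kg] · [1/m³]
Adding exponents of each base unit: kg: 1, m: -3
SI base units of density: kg/m³

The claimed units kg·m³ (exponents kg: 1, m: 3) do not match the derived units kg/m³ (exponents kg: 1, m: -3), so the claim is incorrect.

Answer: No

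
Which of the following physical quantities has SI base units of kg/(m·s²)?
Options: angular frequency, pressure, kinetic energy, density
Checking the SI base units of each option:
  angular frequency (ω = 2πf): 1/s  ✗
  pressure (P = F/A): kg/(m·s²)  ✓ matches
  kinetic energy (E = ½mv²): kg·m²/s²  ✗
  density (ρ = m/V): kg/m³  ✗

Only pressure has units kg/(m·s²).

Answer: pressure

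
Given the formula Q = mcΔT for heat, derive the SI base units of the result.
Units of each symbol in Q = mcΔT:
  m (mass): kg
  c (specific heat capacity, in J/(kg·K)): m²/(s²·K)
  ΔT (temperature change): K

Multiplying the contributions: [kg] · [m²/(s²·K)] · [K]
Adding exponents of each base unit: kg: 1, m: 2, s: -2
SI base units of heat: kg·m²/s²

Answer: kg·m²/s²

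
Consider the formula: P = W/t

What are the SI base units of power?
Units of each symbol in P = W/t:
  W (work): kg·m²/s²
  t (time): s  → in the denominator, contributes 1/s

Multiplying the contributions: [kg·m²/s²] · [1/s]
Adding exponents of each base unit: kg: 1, m: 2, s: -3
SI base units of power: kg·m²/s³

Answer: kg·m²/s³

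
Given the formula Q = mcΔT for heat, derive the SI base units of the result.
Units of each symbol in Q = mcΔT:
  m (mass): kg
  c (specific heat capacity, in J/(kg·K)): m²/(s²·K)
  ΔT (temperature change): K

Multiplying the contributions: [kg] · [m²/(s²·K)] · [K]
Adding exponents of each base unit: kg: 1, m: 2, s: -2
SI base units of heat: kg·m²/s²

Answer: kg·m²/s²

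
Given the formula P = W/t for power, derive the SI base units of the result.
Units of each symbol in P = W/t:
  W (work): kg·m²/s²
  t (time): s  → in the denominator, contributes 1/s

Multiplying the contributions: [kg·m²/s²] · [1/s]
Adding exponents of each base unit: kg: 1, m: 2, s: -3
SI base units of power: kg·m²/s³

Answer: kg·m²/s³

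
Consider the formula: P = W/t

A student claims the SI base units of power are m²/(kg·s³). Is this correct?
Units of each symbol in P = W/t:
  W (work): kg·m²/s²
  t (time): s  → in the denominator, contributes 1/s

Multiplying the contributions: [kg·m²/s²] · [1/s]
Adding exponents of each base unit: kg: 1, m: 2, s: -3
SI base units of power: kg·m²/s³

The claimed units m²/(kg·s³) (exponents kg: -1, m: 2, s: -3) do not match the derived units kg·m²/s³ (exponents kg: 1, m: 2, s: -3), so the claim is incorrect.

Answer: No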